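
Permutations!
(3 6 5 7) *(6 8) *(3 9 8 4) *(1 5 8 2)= (1 5 7 9 2)(3 4)(6 8)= [0, 5, 1, 4, 3, 7, 8, 9, 6, 2]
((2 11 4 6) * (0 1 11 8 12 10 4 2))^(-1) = (0 6 4 10 12 8 2 11 1) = ((0 1 11 2 8 12 10 4 6))^(-1)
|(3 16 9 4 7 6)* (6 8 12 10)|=9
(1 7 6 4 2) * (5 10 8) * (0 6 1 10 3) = (0 6 4 2 10 8 5 3)(1 7) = [6, 7, 10, 0, 2, 3, 4, 1, 5, 9, 8]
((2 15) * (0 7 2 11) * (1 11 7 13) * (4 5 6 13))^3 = (15)(0 6 11 5 1 4 13)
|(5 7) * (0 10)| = |(0 10)(5 7)| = 2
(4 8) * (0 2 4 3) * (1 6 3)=(0 2 4 8 1 6 3)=[2, 6, 4, 0, 8, 5, 3, 7, 1]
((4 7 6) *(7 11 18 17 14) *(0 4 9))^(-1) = (0 9 6 7 14 17 18 11 4) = ((0 4 11 18 17 14 7 6 9))^(-1)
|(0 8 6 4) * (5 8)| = 5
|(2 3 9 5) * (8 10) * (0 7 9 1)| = 14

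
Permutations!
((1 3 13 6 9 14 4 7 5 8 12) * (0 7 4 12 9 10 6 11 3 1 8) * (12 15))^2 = (0 5 7)(3 11 13)(8 14 12 9 15)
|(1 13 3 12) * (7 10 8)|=12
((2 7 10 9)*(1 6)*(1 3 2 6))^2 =((2 7 10 9 6 3))^2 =(2 10 6)(3 7 9)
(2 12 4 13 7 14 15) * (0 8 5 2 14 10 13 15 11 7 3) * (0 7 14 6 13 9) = (0 8 5 2 12 4 15 6 13 3 7 10 9)(11 14) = [8, 1, 12, 7, 15, 2, 13, 10, 5, 0, 9, 14, 4, 3, 11, 6]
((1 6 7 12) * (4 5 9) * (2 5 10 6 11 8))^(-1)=(1 12 7 6 10 4 9 5 2 8 11)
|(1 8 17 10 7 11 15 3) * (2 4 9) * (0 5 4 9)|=24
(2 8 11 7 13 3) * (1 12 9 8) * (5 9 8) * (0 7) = [7, 12, 1, 2, 4, 9, 6, 13, 11, 5, 10, 0, 8, 3] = (0 7 13 3 2 1 12 8 11)(5 9)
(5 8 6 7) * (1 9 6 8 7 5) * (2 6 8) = (1 9 8 2 6 5 7) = [0, 9, 6, 3, 4, 7, 5, 1, 2, 8]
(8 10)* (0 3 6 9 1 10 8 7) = (0 3 6 9 1 10 7) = [3, 10, 2, 6, 4, 5, 9, 0, 8, 1, 7]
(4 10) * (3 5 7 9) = (3 5 7 9)(4 10) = [0, 1, 2, 5, 10, 7, 6, 9, 8, 3, 4]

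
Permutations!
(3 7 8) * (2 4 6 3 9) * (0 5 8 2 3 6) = (0 5 8 9 3 7 2 4) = [5, 1, 4, 7, 0, 8, 6, 2, 9, 3]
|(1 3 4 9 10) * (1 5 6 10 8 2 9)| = |(1 3 4)(2 9 8)(5 6 10)| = 3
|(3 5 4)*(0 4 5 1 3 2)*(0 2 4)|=|(5)(1 3)|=2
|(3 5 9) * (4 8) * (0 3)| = |(0 3 5 9)(4 8)| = 4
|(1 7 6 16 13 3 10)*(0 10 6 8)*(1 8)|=12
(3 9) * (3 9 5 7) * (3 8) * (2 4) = [0, 1, 4, 5, 2, 7, 6, 8, 3, 9] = (9)(2 4)(3 5 7 8)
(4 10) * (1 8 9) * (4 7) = (1 8 9)(4 10 7) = [0, 8, 2, 3, 10, 5, 6, 4, 9, 1, 7]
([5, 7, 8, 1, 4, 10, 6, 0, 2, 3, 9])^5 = (0 1 9 5 7 3 10)(2 8)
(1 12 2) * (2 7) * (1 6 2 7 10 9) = (1 12 10 9)(2 6) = [0, 12, 6, 3, 4, 5, 2, 7, 8, 1, 9, 11, 10]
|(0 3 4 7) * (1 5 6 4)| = 7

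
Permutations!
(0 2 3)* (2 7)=(0 7 2 3)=[7, 1, 3, 0, 4, 5, 6, 2]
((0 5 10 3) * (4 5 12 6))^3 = ((0 12 6 4 5 10 3))^3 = (0 4 3 6 10 12 5)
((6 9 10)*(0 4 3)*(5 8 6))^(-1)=(0 3 4)(5 10 9 6 8)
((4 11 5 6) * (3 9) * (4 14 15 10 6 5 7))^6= ((3 9)(4 11 7)(6 14 15 10))^6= (6 15)(10 14)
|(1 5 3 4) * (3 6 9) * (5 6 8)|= |(1 6 9 3 4)(5 8)|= 10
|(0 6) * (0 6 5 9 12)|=4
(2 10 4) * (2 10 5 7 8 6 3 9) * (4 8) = (2 5 7 4 10 8 6 3 9) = [0, 1, 5, 9, 10, 7, 3, 4, 6, 2, 8]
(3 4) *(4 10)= (3 10 4)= [0, 1, 2, 10, 3, 5, 6, 7, 8, 9, 4]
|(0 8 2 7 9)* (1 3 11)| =|(0 8 2 7 9)(1 3 11)| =15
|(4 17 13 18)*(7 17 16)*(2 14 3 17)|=|(2 14 3 17 13 18 4 16 7)|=9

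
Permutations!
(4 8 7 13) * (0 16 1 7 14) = (0 16 1 7 13 4 8 14) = [16, 7, 2, 3, 8, 5, 6, 13, 14, 9, 10, 11, 12, 4, 0, 15, 1]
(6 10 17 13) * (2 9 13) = [0, 1, 9, 3, 4, 5, 10, 7, 8, 13, 17, 11, 12, 6, 14, 15, 16, 2] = (2 9 13 6 10 17)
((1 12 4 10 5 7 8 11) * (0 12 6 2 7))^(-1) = (0 5 10 4 12)(1 11 8 7 2 6)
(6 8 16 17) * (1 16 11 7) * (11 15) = (1 16 17 6 8 15 11 7) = [0, 16, 2, 3, 4, 5, 8, 1, 15, 9, 10, 7, 12, 13, 14, 11, 17, 6]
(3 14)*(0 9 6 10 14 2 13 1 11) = (0 9 6 10 14 3 2 13 1 11) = [9, 11, 13, 2, 4, 5, 10, 7, 8, 6, 14, 0, 12, 1, 3]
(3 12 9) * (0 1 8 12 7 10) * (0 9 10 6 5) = [1, 8, 2, 7, 4, 0, 5, 6, 12, 3, 9, 11, 10] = (0 1 8 12 10 9 3 7 6 5)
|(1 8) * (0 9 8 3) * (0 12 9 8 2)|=7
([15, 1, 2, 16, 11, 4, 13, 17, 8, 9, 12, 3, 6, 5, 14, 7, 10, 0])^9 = (0 15 7 17)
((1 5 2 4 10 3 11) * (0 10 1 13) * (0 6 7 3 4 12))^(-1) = ((0 10 4 1 5 2 12)(3 11 13 6 7))^(-1) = (0 12 2 5 1 4 10)(3 7 6 13 11)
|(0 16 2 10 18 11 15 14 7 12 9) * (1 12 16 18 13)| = 13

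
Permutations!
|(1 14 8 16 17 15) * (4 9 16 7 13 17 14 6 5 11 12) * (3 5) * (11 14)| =10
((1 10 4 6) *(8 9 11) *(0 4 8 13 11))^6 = (13)(0 9 8 10 1 6 4) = ((0 4 6 1 10 8 9)(11 13))^6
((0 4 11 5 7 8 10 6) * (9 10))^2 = (0 11 7 9 6 4 5 8 10)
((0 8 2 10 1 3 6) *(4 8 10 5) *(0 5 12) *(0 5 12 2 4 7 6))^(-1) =((0 10 1 3)(4 8)(5 7 6 12))^(-1) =(0 3 1 10)(4 8)(5 12 6 7)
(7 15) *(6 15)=(6 15 7)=[0, 1, 2, 3, 4, 5, 15, 6, 8, 9, 10, 11, 12, 13, 14, 7]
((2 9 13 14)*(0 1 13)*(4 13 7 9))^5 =((0 1 7 9)(2 4 13 14))^5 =(0 1 7 9)(2 4 13 14)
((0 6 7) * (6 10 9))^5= (10)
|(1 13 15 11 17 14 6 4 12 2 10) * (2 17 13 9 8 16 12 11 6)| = 45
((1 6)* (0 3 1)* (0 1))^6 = ((0 3)(1 6))^6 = (6)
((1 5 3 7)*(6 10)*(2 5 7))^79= ((1 7)(2 5 3)(6 10))^79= (1 7)(2 5 3)(6 10)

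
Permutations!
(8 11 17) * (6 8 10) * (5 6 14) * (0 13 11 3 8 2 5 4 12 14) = (0 13 11 17 10)(2 5 6)(3 8)(4 12 14) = [13, 1, 5, 8, 12, 6, 2, 7, 3, 9, 0, 17, 14, 11, 4, 15, 16, 10]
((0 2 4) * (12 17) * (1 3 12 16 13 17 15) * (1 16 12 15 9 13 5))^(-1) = (0 4 2)(1 5 16 15 3)(9 12 17 13)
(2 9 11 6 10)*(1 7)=[0, 7, 9, 3, 4, 5, 10, 1, 8, 11, 2, 6]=(1 7)(2 9 11 6 10)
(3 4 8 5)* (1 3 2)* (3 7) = (1 7 3 4 8 5 2) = [0, 7, 1, 4, 8, 2, 6, 3, 5]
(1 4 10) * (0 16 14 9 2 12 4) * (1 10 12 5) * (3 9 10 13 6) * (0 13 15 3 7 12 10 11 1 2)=(0 16 14 11 1 13 6 7 12 4 10 15 3 9)(2 5)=[16, 13, 5, 9, 10, 2, 7, 12, 8, 0, 15, 1, 4, 6, 11, 3, 14]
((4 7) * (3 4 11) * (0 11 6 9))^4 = (0 7 11 6 3 9 4)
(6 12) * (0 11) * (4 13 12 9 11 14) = (0 14 4 13 12 6 9 11) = [14, 1, 2, 3, 13, 5, 9, 7, 8, 11, 10, 0, 6, 12, 4]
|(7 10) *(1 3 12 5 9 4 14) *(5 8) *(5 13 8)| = |(1 3 12 5 9 4 14)(7 10)(8 13)| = 14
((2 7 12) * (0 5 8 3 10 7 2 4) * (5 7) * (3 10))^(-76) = (12)(5 10 8) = ((0 7 12 4)(5 8 10))^(-76)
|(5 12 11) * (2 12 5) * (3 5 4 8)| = |(2 12 11)(3 5 4 8)| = 12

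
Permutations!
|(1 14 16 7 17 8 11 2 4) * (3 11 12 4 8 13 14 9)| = 40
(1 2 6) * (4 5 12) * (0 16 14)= (0 16 14)(1 2 6)(4 5 12)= [16, 2, 6, 3, 5, 12, 1, 7, 8, 9, 10, 11, 4, 13, 0, 15, 14]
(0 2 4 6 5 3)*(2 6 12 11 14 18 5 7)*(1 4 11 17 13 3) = (0 6 7 2 11 14 18 5 1 4 12 17 13 3) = [6, 4, 11, 0, 12, 1, 7, 2, 8, 9, 10, 14, 17, 3, 18, 15, 16, 13, 5]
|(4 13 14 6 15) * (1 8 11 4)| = 8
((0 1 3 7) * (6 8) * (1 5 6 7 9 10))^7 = ((0 5 6 8 7)(1 3 9 10))^7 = (0 6 7 5 8)(1 10 9 3)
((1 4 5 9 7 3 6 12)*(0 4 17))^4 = ((0 4 5 9 7 3 6 12 1 17))^4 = (0 7 1 5 6)(3 17 9 12 4)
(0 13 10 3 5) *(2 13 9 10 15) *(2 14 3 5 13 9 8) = (0 8 2 9 10 5)(3 13 15 14) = [8, 1, 9, 13, 4, 0, 6, 7, 2, 10, 5, 11, 12, 15, 3, 14]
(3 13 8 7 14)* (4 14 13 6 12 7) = [0, 1, 2, 6, 14, 5, 12, 13, 4, 9, 10, 11, 7, 8, 3] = (3 6 12 7 13 8 4 14)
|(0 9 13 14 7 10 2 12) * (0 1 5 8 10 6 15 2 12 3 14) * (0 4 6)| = |(0 9 13 4 6 15 2 3 14 7)(1 5 8 10 12)| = 10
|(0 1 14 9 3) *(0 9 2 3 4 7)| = |(0 1 14 2 3 9 4 7)| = 8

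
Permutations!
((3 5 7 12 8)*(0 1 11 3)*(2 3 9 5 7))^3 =(0 9 3 8 11 2 12 1 5 7)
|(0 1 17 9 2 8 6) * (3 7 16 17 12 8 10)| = 35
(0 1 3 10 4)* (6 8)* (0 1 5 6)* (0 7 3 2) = (0 5 6 8 7 3 10 4 1 2) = [5, 2, 0, 10, 1, 6, 8, 3, 7, 9, 4]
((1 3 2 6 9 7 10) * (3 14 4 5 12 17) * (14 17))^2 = ((1 17 3 2 6 9 7 10)(4 5 12 14))^2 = (1 3 6 7)(2 9 10 17)(4 12)(5 14)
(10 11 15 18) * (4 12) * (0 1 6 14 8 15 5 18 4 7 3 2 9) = (0 1 6 14 8 15 4 12 7 3 2 9)(5 18 10 11) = [1, 6, 9, 2, 12, 18, 14, 3, 15, 0, 11, 5, 7, 13, 8, 4, 16, 17, 10]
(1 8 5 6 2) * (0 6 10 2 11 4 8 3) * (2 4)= [6, 3, 1, 0, 8, 10, 11, 7, 5, 9, 4, 2]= (0 6 11 2 1 3)(4 8 5 10)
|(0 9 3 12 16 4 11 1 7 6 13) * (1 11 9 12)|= 10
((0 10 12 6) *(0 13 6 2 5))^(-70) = (13)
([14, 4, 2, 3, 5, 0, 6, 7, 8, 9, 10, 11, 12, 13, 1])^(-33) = (0 1 5 14 4)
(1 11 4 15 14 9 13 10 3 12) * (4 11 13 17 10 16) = (1 13 16 4 15 14 9 17 10 3 12) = [0, 13, 2, 12, 15, 5, 6, 7, 8, 17, 3, 11, 1, 16, 9, 14, 4, 10]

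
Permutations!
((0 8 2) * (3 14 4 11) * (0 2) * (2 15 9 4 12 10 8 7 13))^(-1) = (0 8 10 12 14 3 11 4 9 15 2 13 7)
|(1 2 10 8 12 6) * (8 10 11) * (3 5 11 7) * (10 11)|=|(1 2 7 3 5 10 11 8 12 6)|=10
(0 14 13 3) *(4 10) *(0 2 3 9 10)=(0 14 13 9 10 4)(2 3)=[14, 1, 3, 2, 0, 5, 6, 7, 8, 10, 4, 11, 12, 9, 13]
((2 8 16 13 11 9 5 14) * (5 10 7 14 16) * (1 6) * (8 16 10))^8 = (2 7 5 9 13)(8 11 16 14 10)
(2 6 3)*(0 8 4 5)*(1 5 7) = (0 8 4 7 1 5)(2 6 3) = [8, 5, 6, 2, 7, 0, 3, 1, 4]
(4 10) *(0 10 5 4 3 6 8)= [10, 1, 2, 6, 5, 4, 8, 7, 0, 9, 3]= (0 10 3 6 8)(4 5)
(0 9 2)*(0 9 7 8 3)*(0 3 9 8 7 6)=[6, 1, 8, 3, 4, 5, 0, 7, 9, 2]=(0 6)(2 8 9)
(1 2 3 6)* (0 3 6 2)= (0 3 2 6 1)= [3, 0, 6, 2, 4, 5, 1]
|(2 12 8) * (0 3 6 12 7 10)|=|(0 3 6 12 8 2 7 10)|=8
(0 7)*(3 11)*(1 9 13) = (0 7)(1 9 13)(3 11) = [7, 9, 2, 11, 4, 5, 6, 0, 8, 13, 10, 3, 12, 1]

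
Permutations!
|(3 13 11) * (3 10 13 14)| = 6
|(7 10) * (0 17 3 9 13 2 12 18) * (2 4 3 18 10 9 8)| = |(0 17 18)(2 12 10 7 9 13 4 3 8)| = 9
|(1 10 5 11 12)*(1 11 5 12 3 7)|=6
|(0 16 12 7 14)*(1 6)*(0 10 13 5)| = 8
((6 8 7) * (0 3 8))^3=((0 3 8 7 6))^3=(0 7 3 6 8)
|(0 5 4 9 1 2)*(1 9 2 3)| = |(9)(0 5 4 2)(1 3)| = 4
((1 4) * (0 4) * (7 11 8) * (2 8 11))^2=((11)(0 4 1)(2 8 7))^2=(11)(0 1 4)(2 7 8)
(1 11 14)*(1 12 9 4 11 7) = (1 7)(4 11 14 12 9) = [0, 7, 2, 3, 11, 5, 6, 1, 8, 4, 10, 14, 9, 13, 12]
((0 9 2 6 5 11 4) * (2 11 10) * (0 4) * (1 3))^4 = (0 9 11)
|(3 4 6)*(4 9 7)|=5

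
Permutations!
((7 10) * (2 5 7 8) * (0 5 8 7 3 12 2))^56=(0 3 2)(5 12 8)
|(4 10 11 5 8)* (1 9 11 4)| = 10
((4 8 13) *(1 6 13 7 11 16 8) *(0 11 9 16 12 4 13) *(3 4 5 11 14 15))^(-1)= ((0 14 15 3 4 1 6)(5 11 12)(7 9 16 8))^(-1)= (0 6 1 4 3 15 14)(5 12 11)(7 8 16 9)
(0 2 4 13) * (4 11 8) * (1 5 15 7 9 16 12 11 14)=[2, 5, 14, 3, 13, 15, 6, 9, 4, 16, 10, 8, 11, 0, 1, 7, 12]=(0 2 14 1 5 15 7 9 16 12 11 8 4 13)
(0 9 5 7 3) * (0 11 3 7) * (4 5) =(0 9 4 5)(3 11) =[9, 1, 2, 11, 5, 0, 6, 7, 8, 4, 10, 3]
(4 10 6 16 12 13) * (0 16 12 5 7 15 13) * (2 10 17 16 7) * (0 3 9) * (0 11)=(0 7 15 13 4 17 16 5 2 10 6 12 3 9 11)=[7, 1, 10, 9, 17, 2, 12, 15, 8, 11, 6, 0, 3, 4, 14, 13, 5, 16]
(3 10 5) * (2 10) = (2 10 5 3) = [0, 1, 10, 2, 4, 3, 6, 7, 8, 9, 5]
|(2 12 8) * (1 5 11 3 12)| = 7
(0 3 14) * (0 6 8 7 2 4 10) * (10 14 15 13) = [3, 1, 4, 15, 14, 5, 8, 2, 7, 9, 0, 11, 12, 10, 6, 13] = (0 3 15 13 10)(2 4 14 6 8 7)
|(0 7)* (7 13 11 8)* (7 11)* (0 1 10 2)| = |(0 13 7 1 10 2)(8 11)| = 6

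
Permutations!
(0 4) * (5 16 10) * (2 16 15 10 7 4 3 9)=[3, 1, 16, 9, 0, 15, 6, 4, 8, 2, 5, 11, 12, 13, 14, 10, 7]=(0 3 9 2 16 7 4)(5 15 10)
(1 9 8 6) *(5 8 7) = (1 9 7 5 8 6) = [0, 9, 2, 3, 4, 8, 1, 5, 6, 7]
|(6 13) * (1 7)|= 2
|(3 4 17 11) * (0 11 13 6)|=|(0 11 3 4 17 13 6)|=7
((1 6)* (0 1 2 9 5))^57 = ((0 1 6 2 9 5))^57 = (0 2)(1 9)(5 6)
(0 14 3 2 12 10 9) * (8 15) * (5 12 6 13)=(0 14 3 2 6 13 5 12 10 9)(8 15)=[14, 1, 6, 2, 4, 12, 13, 7, 15, 0, 9, 11, 10, 5, 3, 8]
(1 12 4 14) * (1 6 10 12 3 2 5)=[0, 3, 5, 2, 14, 1, 10, 7, 8, 9, 12, 11, 4, 13, 6]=(1 3 2 5)(4 14 6 10 12)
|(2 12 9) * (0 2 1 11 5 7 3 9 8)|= |(0 2 12 8)(1 11 5 7 3 9)|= 12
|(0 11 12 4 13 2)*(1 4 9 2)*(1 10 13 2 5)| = 8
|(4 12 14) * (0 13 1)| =3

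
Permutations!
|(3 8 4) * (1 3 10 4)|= 6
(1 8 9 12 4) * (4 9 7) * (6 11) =(1 8 7 4)(6 11)(9 12) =[0, 8, 2, 3, 1, 5, 11, 4, 7, 12, 10, 6, 9]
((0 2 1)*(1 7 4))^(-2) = (0 4 2 1 7)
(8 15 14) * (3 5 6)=[0, 1, 2, 5, 4, 6, 3, 7, 15, 9, 10, 11, 12, 13, 8, 14]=(3 5 6)(8 15 14)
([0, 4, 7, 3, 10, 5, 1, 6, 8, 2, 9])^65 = (1 10 2 6 4 9 7)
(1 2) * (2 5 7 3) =(1 5 7 3 2) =[0, 5, 1, 2, 4, 7, 6, 3]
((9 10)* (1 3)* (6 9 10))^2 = ((10)(1 3)(6 9))^2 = (10)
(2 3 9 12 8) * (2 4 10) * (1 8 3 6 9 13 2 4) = (1 8)(2 6 9 12 3 13)(4 10) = [0, 8, 6, 13, 10, 5, 9, 7, 1, 12, 4, 11, 3, 2]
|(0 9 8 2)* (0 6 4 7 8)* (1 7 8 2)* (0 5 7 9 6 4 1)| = 9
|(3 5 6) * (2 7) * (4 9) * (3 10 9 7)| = 8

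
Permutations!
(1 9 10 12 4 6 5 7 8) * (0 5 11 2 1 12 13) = (0 5 7 8 12 4 6 11 2 1 9 10 13) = [5, 9, 1, 3, 6, 7, 11, 8, 12, 10, 13, 2, 4, 0]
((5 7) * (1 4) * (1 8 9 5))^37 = (1 4 8 9 5 7)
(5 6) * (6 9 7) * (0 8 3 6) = (0 8 3 6 5 9 7) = [8, 1, 2, 6, 4, 9, 5, 0, 3, 7]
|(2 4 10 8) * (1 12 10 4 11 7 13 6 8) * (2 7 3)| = |(1 12 10)(2 11 3)(6 8 7 13)| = 12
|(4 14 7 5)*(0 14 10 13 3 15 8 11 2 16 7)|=|(0 14)(2 16 7 5 4 10 13 3 15 8 11)|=22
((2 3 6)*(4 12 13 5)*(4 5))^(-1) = ((2 3 6)(4 12 13))^(-1) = (2 6 3)(4 13 12)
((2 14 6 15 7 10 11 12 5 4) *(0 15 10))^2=(0 7 15)(2 6 11 5)(4 14 10 12)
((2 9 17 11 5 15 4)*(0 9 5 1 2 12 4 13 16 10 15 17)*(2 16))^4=((0 9)(1 16 10 15 13 2 5 17 11)(4 12))^4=(1 13 11 15 17 10 5 16 2)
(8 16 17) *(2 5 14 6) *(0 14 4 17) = (0 14 6 2 5 4 17 8 16) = [14, 1, 5, 3, 17, 4, 2, 7, 16, 9, 10, 11, 12, 13, 6, 15, 0, 8]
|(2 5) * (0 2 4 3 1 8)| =|(0 2 5 4 3 1 8)| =7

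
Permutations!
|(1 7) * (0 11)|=|(0 11)(1 7)|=2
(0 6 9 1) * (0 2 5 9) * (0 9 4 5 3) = (0 6 9 1 2 3)(4 5) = [6, 2, 3, 0, 5, 4, 9, 7, 8, 1]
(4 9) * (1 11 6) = (1 11 6)(4 9) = [0, 11, 2, 3, 9, 5, 1, 7, 8, 4, 10, 6]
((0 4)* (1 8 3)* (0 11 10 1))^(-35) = (11)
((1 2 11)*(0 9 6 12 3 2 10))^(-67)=(0 2 9 11 6 1 12 10 3)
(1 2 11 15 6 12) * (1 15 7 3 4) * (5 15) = (1 2 11 7 3 4)(5 15 6 12) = [0, 2, 11, 4, 1, 15, 12, 3, 8, 9, 10, 7, 5, 13, 14, 6]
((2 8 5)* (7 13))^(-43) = (2 5 8)(7 13)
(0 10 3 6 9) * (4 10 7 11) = (0 7 11 4 10 3 6 9) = [7, 1, 2, 6, 10, 5, 9, 11, 8, 0, 3, 4]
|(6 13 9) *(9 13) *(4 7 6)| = 4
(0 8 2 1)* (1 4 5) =(0 8 2 4 5 1) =[8, 0, 4, 3, 5, 1, 6, 7, 2]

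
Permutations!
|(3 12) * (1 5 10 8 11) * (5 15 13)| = 14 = |(1 15 13 5 10 8 11)(3 12)|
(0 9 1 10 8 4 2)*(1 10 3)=(0 9 10 8 4 2)(1 3)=[9, 3, 0, 1, 2, 5, 6, 7, 4, 10, 8]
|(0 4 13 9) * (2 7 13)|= |(0 4 2 7 13 9)|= 6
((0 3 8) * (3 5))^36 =((0 5 3 8))^36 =(8)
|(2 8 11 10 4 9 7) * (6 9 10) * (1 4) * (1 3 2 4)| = 9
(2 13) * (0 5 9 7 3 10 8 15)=[5, 1, 13, 10, 4, 9, 6, 3, 15, 7, 8, 11, 12, 2, 14, 0]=(0 5 9 7 3 10 8 15)(2 13)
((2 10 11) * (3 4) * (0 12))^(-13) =(0 12)(2 11 10)(3 4)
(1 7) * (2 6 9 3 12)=(1 7)(2 6 9 3 12)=[0, 7, 6, 12, 4, 5, 9, 1, 8, 3, 10, 11, 2]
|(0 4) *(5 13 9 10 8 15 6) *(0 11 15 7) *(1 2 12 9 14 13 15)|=|(0 4 11 1 2 12 9 10 8 7)(5 15 6)(13 14)|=30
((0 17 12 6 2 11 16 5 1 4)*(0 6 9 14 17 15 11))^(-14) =((0 15 11 16 5 1 4 6 2)(9 14 17 12))^(-14) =(0 5 2 16 6 11 4 15 1)(9 17)(12 14)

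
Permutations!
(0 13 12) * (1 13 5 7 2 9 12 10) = [5, 13, 9, 3, 4, 7, 6, 2, 8, 12, 1, 11, 0, 10] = (0 5 7 2 9 12)(1 13 10)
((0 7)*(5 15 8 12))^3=(0 7)(5 12 8 15)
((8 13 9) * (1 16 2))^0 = ((1 16 2)(8 13 9))^0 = (16)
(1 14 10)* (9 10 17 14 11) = (1 11 9 10)(14 17) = [0, 11, 2, 3, 4, 5, 6, 7, 8, 10, 1, 9, 12, 13, 17, 15, 16, 14]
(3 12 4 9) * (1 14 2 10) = [0, 14, 10, 12, 9, 5, 6, 7, 8, 3, 1, 11, 4, 13, 2] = (1 14 2 10)(3 12 4 9)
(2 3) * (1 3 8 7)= (1 3 2 8 7)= [0, 3, 8, 2, 4, 5, 6, 1, 7]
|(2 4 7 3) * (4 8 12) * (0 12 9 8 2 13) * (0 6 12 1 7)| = 8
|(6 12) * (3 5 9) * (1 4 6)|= 12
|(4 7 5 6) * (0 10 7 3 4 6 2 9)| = 6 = |(0 10 7 5 2 9)(3 4)|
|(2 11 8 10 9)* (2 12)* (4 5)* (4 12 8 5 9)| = 4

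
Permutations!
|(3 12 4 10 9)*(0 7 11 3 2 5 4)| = 5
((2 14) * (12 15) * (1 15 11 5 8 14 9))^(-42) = ((1 15 12 11 5 8 14 2 9))^(-42) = (1 11 14)(2 15 5)(8 9 12)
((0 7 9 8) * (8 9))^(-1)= ((9)(0 7 8))^(-1)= (9)(0 8 7)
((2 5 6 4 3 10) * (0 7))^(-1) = ((0 7)(2 5 6 4 3 10))^(-1) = (0 7)(2 10 3 4 6 5)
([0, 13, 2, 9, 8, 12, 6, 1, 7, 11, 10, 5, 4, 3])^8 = (1 8 12 11 3)(4 5 9 13 7)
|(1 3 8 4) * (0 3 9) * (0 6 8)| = |(0 3)(1 9 6 8 4)| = 10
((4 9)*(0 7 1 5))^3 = (0 5 1 7)(4 9)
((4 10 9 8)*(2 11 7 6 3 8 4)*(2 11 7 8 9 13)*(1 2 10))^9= (1 7 3 4 2 6 9)(8 11)(10 13)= ((1 2 7 6 3 9 4)(8 11)(10 13))^9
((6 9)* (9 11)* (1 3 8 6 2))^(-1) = ((1 3 8 6 11 9 2))^(-1) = (1 2 9 11 6 8 3)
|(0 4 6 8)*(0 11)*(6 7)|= 6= |(0 4 7 6 8 11)|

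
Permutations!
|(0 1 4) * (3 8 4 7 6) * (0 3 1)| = |(1 7 6)(3 8 4)| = 3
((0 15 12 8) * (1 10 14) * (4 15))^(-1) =((0 4 15 12 8)(1 10 14))^(-1) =(0 8 12 15 4)(1 14 10)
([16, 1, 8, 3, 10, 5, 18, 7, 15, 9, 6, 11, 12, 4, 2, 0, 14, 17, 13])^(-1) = [15, 1, 14, 3, 13, 5, 10, 7, 2, 9, 4, 11, 12, 18, 16, 8, 0, 17, 6]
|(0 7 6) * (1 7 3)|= |(0 3 1 7 6)|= 5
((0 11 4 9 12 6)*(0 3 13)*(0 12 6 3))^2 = ((0 11 4 9 6)(3 13 12))^2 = (0 4 6 11 9)(3 12 13)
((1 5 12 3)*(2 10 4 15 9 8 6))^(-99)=((1 5 12 3)(2 10 4 15 9 8 6))^(-99)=(1 5 12 3)(2 6 8 9 15 4 10)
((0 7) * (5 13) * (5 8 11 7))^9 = (0 8)(5 11)(7 13)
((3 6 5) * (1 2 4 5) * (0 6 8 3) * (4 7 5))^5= (0 5 7 2 1 6)(3 8)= ((0 6 1 2 7 5)(3 8))^5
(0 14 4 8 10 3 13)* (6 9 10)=[14, 1, 2, 13, 8, 5, 9, 7, 6, 10, 3, 11, 12, 0, 4]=(0 14 4 8 6 9 10 3 13)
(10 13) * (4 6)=(4 6)(10 13)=[0, 1, 2, 3, 6, 5, 4, 7, 8, 9, 13, 11, 12, 10]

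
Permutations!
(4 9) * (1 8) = (1 8)(4 9) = [0, 8, 2, 3, 9, 5, 6, 7, 1, 4]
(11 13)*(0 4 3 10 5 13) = (0 4 3 10 5 13 11) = [4, 1, 2, 10, 3, 13, 6, 7, 8, 9, 5, 0, 12, 11]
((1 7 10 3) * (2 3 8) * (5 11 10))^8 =(11)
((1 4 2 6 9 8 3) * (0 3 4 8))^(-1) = (0 9 6 2 4 8 1 3)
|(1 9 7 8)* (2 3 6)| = |(1 9 7 8)(2 3 6)| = 12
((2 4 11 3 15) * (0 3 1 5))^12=((0 3 15 2 4 11 1 5))^12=(0 4)(1 15)(2 5)(3 11)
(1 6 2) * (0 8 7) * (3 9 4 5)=[8, 6, 1, 9, 5, 3, 2, 0, 7, 4]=(0 8 7)(1 6 2)(3 9 4 5)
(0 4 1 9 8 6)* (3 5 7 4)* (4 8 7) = (0 3 5 4 1 9 7 8 6) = [3, 9, 2, 5, 1, 4, 0, 8, 6, 7]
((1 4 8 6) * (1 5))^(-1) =((1 4 8 6 5))^(-1) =(1 5 6 8 4)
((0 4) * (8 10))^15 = ((0 4)(8 10))^15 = (0 4)(8 10)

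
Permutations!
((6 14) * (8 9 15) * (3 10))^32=(8 15 9)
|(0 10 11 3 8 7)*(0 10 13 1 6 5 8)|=10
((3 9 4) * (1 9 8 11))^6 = ((1 9 4 3 8 11))^6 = (11)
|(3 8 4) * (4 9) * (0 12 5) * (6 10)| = 12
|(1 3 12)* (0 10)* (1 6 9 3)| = 4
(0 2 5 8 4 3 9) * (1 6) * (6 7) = (0 2 5 8 4 3 9)(1 7 6) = [2, 7, 5, 9, 3, 8, 1, 6, 4, 0]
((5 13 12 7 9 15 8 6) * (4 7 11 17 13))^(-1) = ((4 7 9 15 8 6 5)(11 17 13 12))^(-1) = (4 5 6 8 15 9 7)(11 12 13 17)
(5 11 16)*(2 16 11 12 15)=(2 16 5 12 15)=[0, 1, 16, 3, 4, 12, 6, 7, 8, 9, 10, 11, 15, 13, 14, 2, 5]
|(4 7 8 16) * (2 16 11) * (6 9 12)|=6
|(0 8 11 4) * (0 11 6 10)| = 4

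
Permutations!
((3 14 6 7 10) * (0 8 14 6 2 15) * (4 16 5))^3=(16)(0 2 8 15 14)(3 10 7 6)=((0 8 14 2 15)(3 6 7 10)(4 16 5))^3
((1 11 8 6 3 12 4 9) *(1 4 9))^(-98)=(1 9 3 8)(4 12 6 11)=((1 11 8 6 3 12 9 4))^(-98)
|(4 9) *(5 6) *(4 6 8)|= 5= |(4 9 6 5 8)|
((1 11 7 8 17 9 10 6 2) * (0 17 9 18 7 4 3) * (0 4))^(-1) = (0 11 1 2 6 10 9 8 7 18 17)(3 4)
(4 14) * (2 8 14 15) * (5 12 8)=(2 5 12 8 14 4 15)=[0, 1, 5, 3, 15, 12, 6, 7, 14, 9, 10, 11, 8, 13, 4, 2]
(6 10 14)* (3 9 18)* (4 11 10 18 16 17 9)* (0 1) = (0 1)(3 4 11 10 14 6 18)(9 16 17) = [1, 0, 2, 4, 11, 5, 18, 7, 8, 16, 14, 10, 12, 13, 6, 15, 17, 9, 3]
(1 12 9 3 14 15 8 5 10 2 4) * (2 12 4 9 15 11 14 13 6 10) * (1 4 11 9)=[0, 11, 1, 13, 4, 2, 10, 7, 5, 3, 12, 14, 15, 6, 9, 8]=(1 11 14 9 3 13 6 10 12 15 8 5 2)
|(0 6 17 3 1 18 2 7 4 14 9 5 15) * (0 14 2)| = |(0 6 17 3 1 18)(2 7 4)(5 15 14 9)| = 12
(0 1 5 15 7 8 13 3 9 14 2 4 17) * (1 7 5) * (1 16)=(0 7 8 13 3 9 14 2 4 17)(1 16)(5 15)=[7, 16, 4, 9, 17, 15, 6, 8, 13, 14, 10, 11, 12, 3, 2, 5, 1, 0]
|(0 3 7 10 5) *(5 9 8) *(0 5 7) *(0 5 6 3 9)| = |(0 9 8 7 10)(3 5 6)| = 15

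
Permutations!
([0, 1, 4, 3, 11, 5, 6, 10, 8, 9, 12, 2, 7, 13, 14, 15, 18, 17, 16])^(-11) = [0, 1, 4, 3, 11, 5, 6, 10, 8, 9, 12, 2, 7, 13, 14, 15, 18, 17, 16]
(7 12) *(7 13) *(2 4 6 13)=(2 4 6 13 7 12)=[0, 1, 4, 3, 6, 5, 13, 12, 8, 9, 10, 11, 2, 7]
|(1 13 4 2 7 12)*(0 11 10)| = 6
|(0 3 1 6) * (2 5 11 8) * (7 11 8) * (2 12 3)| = 8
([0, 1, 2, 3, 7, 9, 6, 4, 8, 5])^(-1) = (4 7)(5 9)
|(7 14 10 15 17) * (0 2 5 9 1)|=5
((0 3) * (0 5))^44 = (0 5 3)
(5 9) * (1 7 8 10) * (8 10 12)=(1 7 10)(5 9)(8 12)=[0, 7, 2, 3, 4, 9, 6, 10, 12, 5, 1, 11, 8]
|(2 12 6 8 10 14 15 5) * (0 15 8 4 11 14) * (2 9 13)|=|(0 15 5 9 13 2 12 6 4 11 14 8 10)|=13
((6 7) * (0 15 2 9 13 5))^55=(0 15 2 9 13 5)(6 7)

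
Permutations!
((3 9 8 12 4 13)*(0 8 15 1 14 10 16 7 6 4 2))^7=(0 2 12 8)(1 13 16 15 4 10 9 6 14 3 7)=((0 8 12 2)(1 14 10 16 7 6 4 13 3 9 15))^7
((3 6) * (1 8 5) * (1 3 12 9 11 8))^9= (3 12 11 5 6 9 8)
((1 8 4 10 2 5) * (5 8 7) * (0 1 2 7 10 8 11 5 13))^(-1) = ((0 1 10 7 13)(2 11 5)(4 8))^(-1) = (0 13 7 10 1)(2 5 11)(4 8)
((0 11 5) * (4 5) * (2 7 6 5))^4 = (0 7 11 6 4 5 2)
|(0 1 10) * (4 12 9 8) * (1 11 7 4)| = |(0 11 7 4 12 9 8 1 10)| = 9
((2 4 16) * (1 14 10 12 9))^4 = ((1 14 10 12 9)(2 4 16))^4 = (1 9 12 10 14)(2 4 16)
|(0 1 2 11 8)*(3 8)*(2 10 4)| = 8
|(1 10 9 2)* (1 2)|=|(1 10 9)|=3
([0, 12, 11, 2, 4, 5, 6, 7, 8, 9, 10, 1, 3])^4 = (1 11 2 3 12)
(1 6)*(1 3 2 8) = (1 6 3 2 8) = [0, 6, 8, 2, 4, 5, 3, 7, 1]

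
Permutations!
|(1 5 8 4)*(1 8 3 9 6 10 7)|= |(1 5 3 9 6 10 7)(4 8)|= 14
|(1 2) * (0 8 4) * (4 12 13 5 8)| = |(0 4)(1 2)(5 8 12 13)| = 4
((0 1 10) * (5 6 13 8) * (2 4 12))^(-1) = ((0 1 10)(2 4 12)(5 6 13 8))^(-1) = (0 10 1)(2 12 4)(5 8 13 6)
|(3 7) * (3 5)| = |(3 7 5)| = 3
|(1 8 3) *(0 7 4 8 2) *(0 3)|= |(0 7 4 8)(1 2 3)|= 12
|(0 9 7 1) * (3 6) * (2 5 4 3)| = |(0 9 7 1)(2 5 4 3 6)| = 20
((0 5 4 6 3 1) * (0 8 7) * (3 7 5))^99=(0 8 6 3 5 7 1 4)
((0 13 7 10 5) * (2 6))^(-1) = (0 5 10 7 13)(2 6)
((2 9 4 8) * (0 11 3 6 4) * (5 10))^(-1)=((0 11 3 6 4 8 2 9)(5 10))^(-1)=(0 9 2 8 4 6 3 11)(5 10)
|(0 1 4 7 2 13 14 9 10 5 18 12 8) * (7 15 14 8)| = 14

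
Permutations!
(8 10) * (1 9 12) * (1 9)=(8 10)(9 12)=[0, 1, 2, 3, 4, 5, 6, 7, 10, 12, 8, 11, 9]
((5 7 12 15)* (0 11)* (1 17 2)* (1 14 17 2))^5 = ((0 11)(1 2 14 17)(5 7 12 15))^5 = (0 11)(1 2 14 17)(5 7 12 15)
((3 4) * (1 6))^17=(1 6)(3 4)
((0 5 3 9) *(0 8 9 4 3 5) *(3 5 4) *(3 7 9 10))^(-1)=((3 7 9 8 10)(4 5))^(-1)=(3 10 8 9 7)(4 5)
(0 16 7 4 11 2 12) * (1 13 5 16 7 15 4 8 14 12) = (0 7 8 14 12)(1 13 5 16 15 4 11 2) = [7, 13, 1, 3, 11, 16, 6, 8, 14, 9, 10, 2, 0, 5, 12, 4, 15]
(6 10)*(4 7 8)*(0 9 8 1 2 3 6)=[9, 2, 3, 6, 7, 5, 10, 1, 4, 8, 0]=(0 9 8 4 7 1 2 3 6 10)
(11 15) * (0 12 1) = (0 12 1)(11 15) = [12, 0, 2, 3, 4, 5, 6, 7, 8, 9, 10, 15, 1, 13, 14, 11]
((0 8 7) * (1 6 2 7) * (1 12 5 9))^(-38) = (0 2 1 5 8 7 6 9 12) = ((0 8 12 5 9 1 6 2 7))^(-38)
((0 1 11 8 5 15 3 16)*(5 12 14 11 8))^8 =(0 3 5 14 8)(1 16 15 11 12)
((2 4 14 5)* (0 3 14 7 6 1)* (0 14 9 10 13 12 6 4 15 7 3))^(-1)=((1 14 5 2 15 7 4 3 9 10 13 12 6))^(-1)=(1 6 12 13 10 9 3 4 7 15 2 5 14)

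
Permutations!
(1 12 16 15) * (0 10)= [10, 12, 2, 3, 4, 5, 6, 7, 8, 9, 0, 11, 16, 13, 14, 1, 15]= (0 10)(1 12 16 15)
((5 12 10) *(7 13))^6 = ((5 12 10)(7 13))^6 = (13)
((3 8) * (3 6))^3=((3 8 6))^3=(8)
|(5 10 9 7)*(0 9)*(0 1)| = |(0 9 7 5 10 1)| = 6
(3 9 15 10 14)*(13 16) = (3 9 15 10 14)(13 16) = [0, 1, 2, 9, 4, 5, 6, 7, 8, 15, 14, 11, 12, 16, 3, 10, 13]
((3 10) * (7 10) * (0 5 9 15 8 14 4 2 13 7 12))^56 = ((0 5 9 15 8 14 4 2 13 7 10 3 12))^56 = (0 8 13 12 15 2 3 9 4 10 5 14 7)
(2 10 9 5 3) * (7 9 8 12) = (2 10 8 12 7 9 5 3) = [0, 1, 10, 2, 4, 3, 6, 9, 12, 5, 8, 11, 7]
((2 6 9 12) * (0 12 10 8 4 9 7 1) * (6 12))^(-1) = ((0 6 7 1)(2 12)(4 9 10 8))^(-1) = (0 1 7 6)(2 12)(4 8 10 9)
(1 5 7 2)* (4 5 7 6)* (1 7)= [0, 1, 7, 3, 5, 6, 4, 2]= (2 7)(4 5 6)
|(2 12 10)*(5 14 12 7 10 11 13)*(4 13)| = |(2 7 10)(4 13 5 14 12 11)| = 6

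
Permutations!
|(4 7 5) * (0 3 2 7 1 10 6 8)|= |(0 3 2 7 5 4 1 10 6 8)|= 10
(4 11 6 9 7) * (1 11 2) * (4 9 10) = (1 11 6 10 4 2)(7 9) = [0, 11, 1, 3, 2, 5, 10, 9, 8, 7, 4, 6]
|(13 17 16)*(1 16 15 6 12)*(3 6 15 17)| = |(17)(1 16 13 3 6 12)| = 6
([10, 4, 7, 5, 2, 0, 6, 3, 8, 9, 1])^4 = (0 2)(1 3)(4 5)(7 10)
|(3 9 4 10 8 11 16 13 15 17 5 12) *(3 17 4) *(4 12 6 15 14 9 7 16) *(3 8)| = 10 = |(3 7 16 13 14 9 8 11 4 10)(5 6 15 12 17)|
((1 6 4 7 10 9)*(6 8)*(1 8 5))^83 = ((1 5)(4 7 10 9 8 6))^83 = (1 5)(4 6 8 9 10 7)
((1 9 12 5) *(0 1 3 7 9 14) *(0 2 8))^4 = ((0 1 14 2 8)(3 7 9 12 5))^4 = (0 8 2 14 1)(3 5 12 9 7)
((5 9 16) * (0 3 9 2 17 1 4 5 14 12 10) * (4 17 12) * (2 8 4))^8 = (17)(4 8 5)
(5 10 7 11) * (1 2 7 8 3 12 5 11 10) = (1 2 7 10 8 3 12 5) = [0, 2, 7, 12, 4, 1, 6, 10, 3, 9, 8, 11, 5]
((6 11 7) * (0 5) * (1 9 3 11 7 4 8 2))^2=(1 3 4 2 9 11 8)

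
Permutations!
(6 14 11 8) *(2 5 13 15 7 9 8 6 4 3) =(2 5 13 15 7 9 8 4 3)(6 14 11) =[0, 1, 5, 2, 3, 13, 14, 9, 4, 8, 10, 6, 12, 15, 11, 7]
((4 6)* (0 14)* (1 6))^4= (14)(1 6 4)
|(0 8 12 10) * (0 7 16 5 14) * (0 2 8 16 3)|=10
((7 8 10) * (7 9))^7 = ((7 8 10 9))^7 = (7 9 10 8)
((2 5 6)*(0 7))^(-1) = ((0 7)(2 5 6))^(-1) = (0 7)(2 6 5)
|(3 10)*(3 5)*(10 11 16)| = 5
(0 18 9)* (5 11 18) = [5, 1, 2, 3, 4, 11, 6, 7, 8, 0, 10, 18, 12, 13, 14, 15, 16, 17, 9] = (0 5 11 18 9)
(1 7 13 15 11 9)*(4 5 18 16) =[0, 7, 2, 3, 5, 18, 6, 13, 8, 1, 10, 9, 12, 15, 14, 11, 4, 17, 16] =(1 7 13 15 11 9)(4 5 18 16)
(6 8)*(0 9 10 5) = (0 9 10 5)(6 8) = [9, 1, 2, 3, 4, 0, 8, 7, 6, 10, 5]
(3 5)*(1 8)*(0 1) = (0 1 8)(3 5) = [1, 8, 2, 5, 4, 3, 6, 7, 0]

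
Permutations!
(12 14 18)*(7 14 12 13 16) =[0, 1, 2, 3, 4, 5, 6, 14, 8, 9, 10, 11, 12, 16, 18, 15, 7, 17, 13] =(7 14 18 13 16)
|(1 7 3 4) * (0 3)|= |(0 3 4 1 7)|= 5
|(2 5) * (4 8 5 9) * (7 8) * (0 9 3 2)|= |(0 9 4 7 8 5)(2 3)|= 6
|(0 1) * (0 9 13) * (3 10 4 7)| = 4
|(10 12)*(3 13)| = |(3 13)(10 12)| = 2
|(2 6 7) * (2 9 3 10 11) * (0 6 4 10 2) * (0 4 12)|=21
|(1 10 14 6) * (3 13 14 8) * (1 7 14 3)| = 6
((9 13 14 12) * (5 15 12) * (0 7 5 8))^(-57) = ((0 7 5 15 12 9 13 14 8))^(-57) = (0 13 15)(5 8 9)(7 14 12)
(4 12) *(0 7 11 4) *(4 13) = (0 7 11 13 4 12) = [7, 1, 2, 3, 12, 5, 6, 11, 8, 9, 10, 13, 0, 4]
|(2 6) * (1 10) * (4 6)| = 6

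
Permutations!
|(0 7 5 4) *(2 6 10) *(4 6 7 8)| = 15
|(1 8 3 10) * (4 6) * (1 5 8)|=4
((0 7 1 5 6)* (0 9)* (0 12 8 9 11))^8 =(0 1 6)(5 11 7)(8 12 9)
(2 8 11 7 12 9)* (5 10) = (2 8 11 7 12 9)(5 10) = [0, 1, 8, 3, 4, 10, 6, 12, 11, 2, 5, 7, 9]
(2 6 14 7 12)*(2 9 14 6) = [0, 1, 2, 3, 4, 5, 6, 12, 8, 14, 10, 11, 9, 13, 7] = (7 12 9 14)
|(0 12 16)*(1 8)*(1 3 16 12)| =|(0 1 8 3 16)| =5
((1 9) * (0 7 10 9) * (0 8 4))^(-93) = (0 8 9 7 4 1 10)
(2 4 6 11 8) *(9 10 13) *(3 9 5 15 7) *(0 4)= [4, 1, 0, 9, 6, 15, 11, 3, 2, 10, 13, 8, 12, 5, 14, 7]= (0 4 6 11 8 2)(3 9 10 13 5 15 7)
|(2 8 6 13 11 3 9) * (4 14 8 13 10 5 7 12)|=|(2 13 11 3 9)(4 14 8 6 10 5 7 12)|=40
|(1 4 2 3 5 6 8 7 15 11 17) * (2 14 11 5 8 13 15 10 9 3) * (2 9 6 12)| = |(1 4 14 11 17)(2 9 3 8 7 10 6 13 15 5 12)| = 55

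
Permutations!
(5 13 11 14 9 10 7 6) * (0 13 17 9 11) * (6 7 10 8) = (0 13)(5 17 9 8 6)(11 14) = [13, 1, 2, 3, 4, 17, 5, 7, 6, 8, 10, 14, 12, 0, 11, 15, 16, 9]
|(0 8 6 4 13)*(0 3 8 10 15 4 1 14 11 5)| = |(0 10 15 4 13 3 8 6 1 14 11 5)| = 12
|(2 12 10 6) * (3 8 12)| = 6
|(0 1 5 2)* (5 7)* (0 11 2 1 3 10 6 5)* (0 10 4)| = 30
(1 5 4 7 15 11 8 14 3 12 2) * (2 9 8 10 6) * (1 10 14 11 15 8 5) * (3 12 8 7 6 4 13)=(15)(2 10 4 6)(3 8 11 14 12 9 5 13)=[0, 1, 10, 8, 6, 13, 2, 7, 11, 5, 4, 14, 9, 3, 12, 15]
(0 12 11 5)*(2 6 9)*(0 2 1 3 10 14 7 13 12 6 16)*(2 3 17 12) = [6, 17, 16, 10, 4, 3, 9, 13, 8, 1, 14, 5, 11, 2, 7, 15, 0, 12] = (0 6 9 1 17 12 11 5 3 10 14 7 13 2 16)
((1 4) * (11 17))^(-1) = (1 4)(11 17)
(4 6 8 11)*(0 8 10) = [8, 1, 2, 3, 6, 5, 10, 7, 11, 9, 0, 4] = (0 8 11 4 6 10)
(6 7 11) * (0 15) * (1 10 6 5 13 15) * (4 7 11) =(0 1 10 6 11 5 13 15)(4 7) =[1, 10, 2, 3, 7, 13, 11, 4, 8, 9, 6, 5, 12, 15, 14, 0]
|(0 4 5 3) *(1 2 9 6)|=|(0 4 5 3)(1 2 9 6)|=4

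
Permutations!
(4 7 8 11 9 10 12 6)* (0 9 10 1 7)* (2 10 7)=(0 9 1 2 10 12 6 4)(7 8 11)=[9, 2, 10, 3, 0, 5, 4, 8, 11, 1, 12, 7, 6]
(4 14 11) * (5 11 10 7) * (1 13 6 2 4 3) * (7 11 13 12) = (1 12 7 5 13 6 2 4 14 10 11 3) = [0, 12, 4, 1, 14, 13, 2, 5, 8, 9, 11, 3, 7, 6, 10]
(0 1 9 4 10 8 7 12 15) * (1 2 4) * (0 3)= (0 2 4 10 8 7 12 15 3)(1 9)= [2, 9, 4, 0, 10, 5, 6, 12, 7, 1, 8, 11, 15, 13, 14, 3]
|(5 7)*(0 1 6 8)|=4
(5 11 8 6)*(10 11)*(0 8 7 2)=(0 8 6 5 10 11 7 2)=[8, 1, 0, 3, 4, 10, 5, 2, 6, 9, 11, 7]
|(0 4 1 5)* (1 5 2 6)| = 3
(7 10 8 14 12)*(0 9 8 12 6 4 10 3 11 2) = (0 9 8 14 6 4 10 12 7 3 11 2) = [9, 1, 0, 11, 10, 5, 4, 3, 14, 8, 12, 2, 7, 13, 6]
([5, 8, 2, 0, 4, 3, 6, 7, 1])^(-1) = (0 3 5)(1 8)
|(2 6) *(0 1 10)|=|(0 1 10)(2 6)|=6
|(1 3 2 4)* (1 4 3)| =2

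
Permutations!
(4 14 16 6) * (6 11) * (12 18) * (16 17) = (4 14 17 16 11 6)(12 18) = [0, 1, 2, 3, 14, 5, 4, 7, 8, 9, 10, 6, 18, 13, 17, 15, 11, 16, 12]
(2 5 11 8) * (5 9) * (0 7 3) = [7, 1, 9, 0, 4, 11, 6, 3, 2, 5, 10, 8] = (0 7 3)(2 9 5 11 8)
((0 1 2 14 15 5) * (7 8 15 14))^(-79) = ((0 1 2 7 8 15 5))^(-79) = (0 15 7 1 5 8 2)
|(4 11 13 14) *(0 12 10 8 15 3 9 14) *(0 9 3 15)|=|(15)(0 12 10 8)(4 11 13 9 14)|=20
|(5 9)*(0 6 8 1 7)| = |(0 6 8 1 7)(5 9)| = 10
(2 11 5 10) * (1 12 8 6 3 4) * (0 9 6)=(0 9 6 3 4 1 12 8)(2 11 5 10)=[9, 12, 11, 4, 1, 10, 3, 7, 0, 6, 2, 5, 8]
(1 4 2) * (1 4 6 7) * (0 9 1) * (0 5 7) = (0 9 1 6)(2 4)(5 7) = [9, 6, 4, 3, 2, 7, 0, 5, 8, 1]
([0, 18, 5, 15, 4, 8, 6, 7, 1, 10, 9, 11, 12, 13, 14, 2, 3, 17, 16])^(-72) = [0, 1, 2, 3, 4, 5, 6, 7, 8, 9, 10, 11, 12, 13, 14, 15, 16, 17, 18]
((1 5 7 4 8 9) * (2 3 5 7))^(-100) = (9)(2 5 3)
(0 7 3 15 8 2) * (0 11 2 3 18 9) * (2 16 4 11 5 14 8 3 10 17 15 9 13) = (0 7 18 13 2 5 14 8 10 17 15 3 9)(4 11 16) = [7, 1, 5, 9, 11, 14, 6, 18, 10, 0, 17, 16, 12, 2, 8, 3, 4, 15, 13]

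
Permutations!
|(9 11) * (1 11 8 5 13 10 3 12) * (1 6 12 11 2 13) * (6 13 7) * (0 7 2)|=12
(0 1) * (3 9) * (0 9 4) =(0 1 9 3 4) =[1, 9, 2, 4, 0, 5, 6, 7, 8, 3]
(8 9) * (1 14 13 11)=(1 14 13 11)(8 9)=[0, 14, 2, 3, 4, 5, 6, 7, 9, 8, 10, 1, 12, 11, 13]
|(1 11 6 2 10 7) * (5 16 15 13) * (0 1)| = |(0 1 11 6 2 10 7)(5 16 15 13)| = 28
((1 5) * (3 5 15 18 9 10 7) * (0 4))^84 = ((0 4)(1 15 18 9 10 7 3 5))^84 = (1 10)(3 18)(5 9)(7 15)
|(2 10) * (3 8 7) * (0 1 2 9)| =15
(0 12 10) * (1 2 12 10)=(0 10)(1 2 12)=[10, 2, 12, 3, 4, 5, 6, 7, 8, 9, 0, 11, 1]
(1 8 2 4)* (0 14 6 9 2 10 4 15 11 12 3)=(0 14 6 9 2 15 11 12 3)(1 8 10 4)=[14, 8, 15, 0, 1, 5, 9, 7, 10, 2, 4, 12, 3, 13, 6, 11]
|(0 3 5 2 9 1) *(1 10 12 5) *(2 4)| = |(0 3 1)(2 9 10 12 5 4)| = 6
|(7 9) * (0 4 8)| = 6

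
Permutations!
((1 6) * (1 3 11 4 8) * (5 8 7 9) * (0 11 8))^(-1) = (0 5 9 7 4 11)(1 8 3 6)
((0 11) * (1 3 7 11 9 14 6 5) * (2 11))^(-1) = ((0 9 14 6 5 1 3 7 2 11))^(-1) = (0 11 2 7 3 1 5 6 14 9)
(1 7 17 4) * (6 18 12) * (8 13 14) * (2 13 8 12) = [0, 7, 13, 3, 1, 5, 18, 17, 8, 9, 10, 11, 6, 14, 12, 15, 16, 4, 2] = (1 7 17 4)(2 13 14 12 6 18)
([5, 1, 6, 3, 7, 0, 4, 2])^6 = [0, 1, 4, 3, 2, 5, 7, 6]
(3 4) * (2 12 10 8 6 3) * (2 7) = (2 12 10 8 6 3 4 7) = [0, 1, 12, 4, 7, 5, 3, 2, 6, 9, 8, 11, 10]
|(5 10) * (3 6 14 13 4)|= 10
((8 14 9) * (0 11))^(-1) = (0 11)(8 9 14) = ((0 11)(8 14 9))^(-1)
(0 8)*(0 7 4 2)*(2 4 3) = [8, 1, 0, 2, 4, 5, 6, 3, 7] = (0 8 7 3 2)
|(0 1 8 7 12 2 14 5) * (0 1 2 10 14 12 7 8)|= |(0 2 12 10 14 5 1)|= 7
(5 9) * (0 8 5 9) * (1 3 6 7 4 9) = [8, 3, 2, 6, 9, 0, 7, 4, 5, 1] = (0 8 5)(1 3 6 7 4 9)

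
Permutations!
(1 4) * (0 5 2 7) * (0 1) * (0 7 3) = (0 5 2 3)(1 4 7) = [5, 4, 3, 0, 7, 2, 6, 1]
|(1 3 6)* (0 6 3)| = |(0 6 1)| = 3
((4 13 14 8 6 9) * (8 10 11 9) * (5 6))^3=((4 13 14 10 11 9)(5 6 8))^3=(4 10)(9 14)(11 13)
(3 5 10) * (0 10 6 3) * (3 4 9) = (0 10)(3 5 6 4 9) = [10, 1, 2, 5, 9, 6, 4, 7, 8, 3, 0]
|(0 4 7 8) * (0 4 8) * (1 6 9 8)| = 7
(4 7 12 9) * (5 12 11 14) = (4 7 11 14 5 12 9) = [0, 1, 2, 3, 7, 12, 6, 11, 8, 4, 10, 14, 9, 13, 5]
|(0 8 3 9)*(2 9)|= |(0 8 3 2 9)|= 5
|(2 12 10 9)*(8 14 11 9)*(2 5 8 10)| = 10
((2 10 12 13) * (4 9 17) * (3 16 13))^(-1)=(2 13 16 3 12 10)(4 17 9)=((2 10 12 3 16 13)(4 9 17))^(-1)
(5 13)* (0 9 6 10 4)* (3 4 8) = (0 9 6 10 8 3 4)(5 13) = [9, 1, 2, 4, 0, 13, 10, 7, 3, 6, 8, 11, 12, 5]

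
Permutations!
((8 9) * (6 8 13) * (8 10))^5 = ((6 10 8 9 13))^5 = (13)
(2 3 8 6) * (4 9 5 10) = (2 3 8 6)(4 9 5 10) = [0, 1, 3, 8, 9, 10, 2, 7, 6, 5, 4]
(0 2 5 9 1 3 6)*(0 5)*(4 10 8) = (0 2)(1 3 6 5 9)(4 10 8) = [2, 3, 0, 6, 10, 9, 5, 7, 4, 1, 8]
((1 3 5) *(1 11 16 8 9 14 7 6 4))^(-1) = ((1 3 5 11 16 8 9 14 7 6 4))^(-1) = (1 4 6 7 14 9 8 16 11 5 3)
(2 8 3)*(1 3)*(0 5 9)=(0 5 9)(1 3 2 8)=[5, 3, 8, 2, 4, 9, 6, 7, 1, 0]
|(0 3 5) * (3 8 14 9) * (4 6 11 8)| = 9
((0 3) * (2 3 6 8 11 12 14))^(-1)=(0 3 2 14 12 11 8 6)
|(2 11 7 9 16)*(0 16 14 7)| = 12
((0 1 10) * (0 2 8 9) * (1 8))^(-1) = (0 9 8)(1 2 10)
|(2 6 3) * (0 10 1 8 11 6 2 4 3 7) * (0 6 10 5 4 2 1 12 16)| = 22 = |(0 5 4 3 2 1 8 11 10 12 16)(6 7)|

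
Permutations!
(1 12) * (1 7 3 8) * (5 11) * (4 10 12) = (1 4 10 12 7 3 8)(5 11) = [0, 4, 2, 8, 10, 11, 6, 3, 1, 9, 12, 5, 7]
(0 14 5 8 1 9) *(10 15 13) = (0 14 5 8 1 9)(10 15 13) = [14, 9, 2, 3, 4, 8, 6, 7, 1, 0, 15, 11, 12, 10, 5, 13]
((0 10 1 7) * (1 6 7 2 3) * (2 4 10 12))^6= (0 10 3)(1 12 6)(2 7 4)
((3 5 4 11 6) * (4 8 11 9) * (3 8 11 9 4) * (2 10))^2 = (3 11 8)(5 6 9) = ((2 10)(3 5 11 6 8 9))^2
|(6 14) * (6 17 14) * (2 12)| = |(2 12)(14 17)| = 2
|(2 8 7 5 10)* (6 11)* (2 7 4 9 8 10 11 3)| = 21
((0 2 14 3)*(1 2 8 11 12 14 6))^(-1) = ((0 8 11 12 14 3)(1 2 6))^(-1) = (0 3 14 12 11 8)(1 6 2)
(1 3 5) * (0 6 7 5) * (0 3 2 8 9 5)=(0 6 7)(1 2 8 9 5)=[6, 2, 8, 3, 4, 1, 7, 0, 9, 5]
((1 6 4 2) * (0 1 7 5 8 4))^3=(2 8 7 4 5)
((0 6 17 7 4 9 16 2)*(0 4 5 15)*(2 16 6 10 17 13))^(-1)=(0 15 5 7 17 10)(2 13 6 9 4)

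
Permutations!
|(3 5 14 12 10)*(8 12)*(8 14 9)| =6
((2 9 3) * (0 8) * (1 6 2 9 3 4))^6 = (9)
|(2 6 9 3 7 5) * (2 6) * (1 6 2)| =7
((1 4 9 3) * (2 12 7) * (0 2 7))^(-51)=((0 2 12)(1 4 9 3))^(-51)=(12)(1 4 9 3)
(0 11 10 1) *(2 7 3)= (0 11 10 1)(2 7 3)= [11, 0, 7, 2, 4, 5, 6, 3, 8, 9, 1, 10]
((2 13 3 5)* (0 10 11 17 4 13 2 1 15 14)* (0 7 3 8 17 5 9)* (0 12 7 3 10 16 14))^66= (0 7)(1 9)(3 5)(4 8)(10 16)(11 14)(12 15)(13 17)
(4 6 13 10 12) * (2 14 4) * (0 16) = (0 16)(2 14 4 6 13 10 12) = [16, 1, 14, 3, 6, 5, 13, 7, 8, 9, 12, 11, 2, 10, 4, 15, 0]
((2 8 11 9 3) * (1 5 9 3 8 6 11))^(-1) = ((1 5 9 8)(2 6 11 3))^(-1) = (1 8 9 5)(2 3 11 6)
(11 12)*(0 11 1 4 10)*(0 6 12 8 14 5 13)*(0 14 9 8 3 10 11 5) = (0 5 13 14)(1 4 11 3 10 6 12)(8 9) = [5, 4, 2, 10, 11, 13, 12, 7, 9, 8, 6, 3, 1, 14, 0]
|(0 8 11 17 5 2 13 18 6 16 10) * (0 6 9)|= |(0 8 11 17 5 2 13 18 9)(6 16 10)|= 9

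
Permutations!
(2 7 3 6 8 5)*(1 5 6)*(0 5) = (0 5 2 7 3 1)(6 8) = [5, 0, 7, 1, 4, 2, 8, 3, 6]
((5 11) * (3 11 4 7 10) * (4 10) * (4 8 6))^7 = ((3 11 5 10)(4 7 8 6))^7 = (3 10 5 11)(4 6 8 7)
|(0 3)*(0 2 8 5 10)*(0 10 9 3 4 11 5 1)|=|(0 4 11 5 9 3 2 8 1)|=9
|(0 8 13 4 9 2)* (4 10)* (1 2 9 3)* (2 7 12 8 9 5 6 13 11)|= 14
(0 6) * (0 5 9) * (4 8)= (0 6 5 9)(4 8)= [6, 1, 2, 3, 8, 9, 5, 7, 4, 0]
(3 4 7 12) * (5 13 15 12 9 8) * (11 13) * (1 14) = (1 14)(3 4 7 9 8 5 11 13 15 12) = [0, 14, 2, 4, 7, 11, 6, 9, 5, 8, 10, 13, 3, 15, 1, 12]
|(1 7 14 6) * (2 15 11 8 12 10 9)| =28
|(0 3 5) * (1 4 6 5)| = 6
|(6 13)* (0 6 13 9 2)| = |(13)(0 6 9 2)| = 4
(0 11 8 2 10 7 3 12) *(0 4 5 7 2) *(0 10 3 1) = (0 11 8 10 2 3 12 4 5 7 1) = [11, 0, 3, 12, 5, 7, 6, 1, 10, 9, 2, 8, 4]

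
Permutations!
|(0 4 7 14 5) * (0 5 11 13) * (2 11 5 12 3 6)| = 11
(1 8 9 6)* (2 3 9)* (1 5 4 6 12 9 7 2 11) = (1 8 11)(2 3 7)(4 6 5)(9 12) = [0, 8, 3, 7, 6, 4, 5, 2, 11, 12, 10, 1, 9]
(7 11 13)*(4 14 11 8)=(4 14 11 13 7 8)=[0, 1, 2, 3, 14, 5, 6, 8, 4, 9, 10, 13, 12, 7, 11]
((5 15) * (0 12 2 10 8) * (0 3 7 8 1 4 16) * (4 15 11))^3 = (0 10 5 16 2 15 4 12 1 11)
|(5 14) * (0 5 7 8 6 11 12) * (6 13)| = |(0 5 14 7 8 13 6 11 12)| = 9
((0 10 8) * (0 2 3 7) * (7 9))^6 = (0 7 9 3 2 8 10)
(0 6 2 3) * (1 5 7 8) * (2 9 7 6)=(0 2 3)(1 5 6 9 7 8)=[2, 5, 3, 0, 4, 6, 9, 8, 1, 7]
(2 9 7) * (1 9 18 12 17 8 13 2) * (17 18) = (1 9 7)(2 17 8 13)(12 18) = [0, 9, 17, 3, 4, 5, 6, 1, 13, 7, 10, 11, 18, 2, 14, 15, 16, 8, 12]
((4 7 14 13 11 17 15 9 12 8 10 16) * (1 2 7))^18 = ((1 2 7 14 13 11 17 15 9 12 8 10 16 4))^18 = (1 13 9 16 7 17 8)(2 11 12 4 14 15 10)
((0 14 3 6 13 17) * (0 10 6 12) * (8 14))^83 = ((0 8 14 3 12)(6 13 17 10))^83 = (0 3 8 12 14)(6 10 17 13)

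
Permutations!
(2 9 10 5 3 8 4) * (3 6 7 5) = (2 9 10 3 8 4)(5 6 7) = [0, 1, 9, 8, 2, 6, 7, 5, 4, 10, 3]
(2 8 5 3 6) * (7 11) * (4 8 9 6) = (2 9 6)(3 4 8 5)(7 11) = [0, 1, 9, 4, 8, 3, 2, 11, 5, 6, 10, 7]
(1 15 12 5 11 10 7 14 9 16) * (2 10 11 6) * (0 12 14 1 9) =(0 12 5 6 2 10 7 1 15 14)(9 16) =[12, 15, 10, 3, 4, 6, 2, 1, 8, 16, 7, 11, 5, 13, 0, 14, 9]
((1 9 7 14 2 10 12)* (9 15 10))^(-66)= ((1 15 10 12)(2 9 7 14))^(-66)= (1 10)(2 7)(9 14)(12 15)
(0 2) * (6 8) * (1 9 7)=(0 2)(1 9 7)(6 8)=[2, 9, 0, 3, 4, 5, 8, 1, 6, 7]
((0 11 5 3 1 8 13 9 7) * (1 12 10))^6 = ((0 11 5 3 12 10 1 8 13 9 7))^6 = (0 1 11 8 5 13 3 9 12 7 10)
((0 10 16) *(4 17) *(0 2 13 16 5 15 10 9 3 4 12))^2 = (0 3 17)(2 16 13)(4 12 9)(5 10 15)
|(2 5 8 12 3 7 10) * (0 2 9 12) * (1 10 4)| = |(0 2 5 8)(1 10 9 12 3 7 4)| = 28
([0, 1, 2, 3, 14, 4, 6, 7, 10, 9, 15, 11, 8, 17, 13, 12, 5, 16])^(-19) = (4 5 16 17 13 14)(8 10 15 12)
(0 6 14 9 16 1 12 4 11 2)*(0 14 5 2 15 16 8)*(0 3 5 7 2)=[6, 12, 14, 5, 11, 0, 7, 2, 3, 8, 10, 15, 4, 13, 9, 16, 1]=(0 6 7 2 14 9 8 3 5)(1 12 4 11 15 16)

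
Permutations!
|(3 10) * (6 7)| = |(3 10)(6 7)| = 2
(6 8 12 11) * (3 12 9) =[0, 1, 2, 12, 4, 5, 8, 7, 9, 3, 10, 6, 11] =(3 12 11 6 8 9)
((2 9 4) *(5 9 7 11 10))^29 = ((2 7 11 10 5 9 4))^29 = (2 7 11 10 5 9 4)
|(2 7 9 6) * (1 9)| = 5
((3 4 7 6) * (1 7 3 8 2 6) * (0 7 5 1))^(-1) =((0 7)(1 5)(2 6 8)(3 4))^(-1) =(0 7)(1 5)(2 8 6)(3 4)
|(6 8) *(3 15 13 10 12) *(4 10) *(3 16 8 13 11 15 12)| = 8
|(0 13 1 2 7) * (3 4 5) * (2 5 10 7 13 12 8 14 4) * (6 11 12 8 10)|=45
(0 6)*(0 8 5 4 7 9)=(0 6 8 5 4 7 9)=[6, 1, 2, 3, 7, 4, 8, 9, 5, 0]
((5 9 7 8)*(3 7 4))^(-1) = ((3 7 8 5 9 4))^(-1) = (3 4 9 5 8 7)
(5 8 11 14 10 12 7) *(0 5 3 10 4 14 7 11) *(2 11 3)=(0 5 8)(2 11 7)(3 10 12)(4 14)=[5, 1, 11, 10, 14, 8, 6, 2, 0, 9, 12, 7, 3, 13, 4]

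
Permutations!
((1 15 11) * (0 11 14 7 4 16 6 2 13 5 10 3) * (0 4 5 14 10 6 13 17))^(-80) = (0 7 3)(1 6 16)(2 13 15)(4 11 5)(10 17 14)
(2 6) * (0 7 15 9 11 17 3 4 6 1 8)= (0 7 15 9 11 17 3 4 6 2 1 8)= [7, 8, 1, 4, 6, 5, 2, 15, 0, 11, 10, 17, 12, 13, 14, 9, 16, 3]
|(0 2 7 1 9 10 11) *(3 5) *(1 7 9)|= 10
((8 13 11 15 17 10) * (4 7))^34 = (8 17 11)(10 15 13)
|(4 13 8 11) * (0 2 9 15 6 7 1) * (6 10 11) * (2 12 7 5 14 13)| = |(0 12 7 1)(2 9 15 10 11 4)(5 14 13 8 6)| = 60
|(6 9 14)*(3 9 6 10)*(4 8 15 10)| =7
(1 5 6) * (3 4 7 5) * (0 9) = [9, 3, 2, 4, 7, 6, 1, 5, 8, 0] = (0 9)(1 3 4 7 5 6)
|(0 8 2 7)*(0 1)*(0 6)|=6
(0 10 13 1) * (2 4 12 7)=(0 10 13 1)(2 4 12 7)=[10, 0, 4, 3, 12, 5, 6, 2, 8, 9, 13, 11, 7, 1]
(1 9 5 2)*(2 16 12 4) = [0, 9, 1, 3, 2, 16, 6, 7, 8, 5, 10, 11, 4, 13, 14, 15, 12] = (1 9 5 16 12 4 2)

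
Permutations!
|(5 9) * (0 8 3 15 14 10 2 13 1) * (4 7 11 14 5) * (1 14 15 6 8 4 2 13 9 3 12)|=66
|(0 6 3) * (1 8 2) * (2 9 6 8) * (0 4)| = 6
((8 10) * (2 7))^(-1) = ((2 7)(8 10))^(-1) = (2 7)(8 10)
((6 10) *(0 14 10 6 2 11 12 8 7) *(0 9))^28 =(0 14 10 2 11 12 8 7 9)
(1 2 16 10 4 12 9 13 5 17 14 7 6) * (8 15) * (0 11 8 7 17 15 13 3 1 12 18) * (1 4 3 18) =(0 11 8 13 5 15 7 6 12 9 18)(1 2 16 10 3 4)(14 17) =[11, 2, 16, 4, 1, 15, 12, 6, 13, 18, 3, 8, 9, 5, 17, 7, 10, 14, 0]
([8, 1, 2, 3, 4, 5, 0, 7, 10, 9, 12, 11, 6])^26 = (0 8 10 12 6)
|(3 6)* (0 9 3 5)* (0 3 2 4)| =12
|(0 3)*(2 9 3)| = |(0 2 9 3)| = 4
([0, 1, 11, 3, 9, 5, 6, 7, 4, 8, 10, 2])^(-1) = (2 11)(4 8 9)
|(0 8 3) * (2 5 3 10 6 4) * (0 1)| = 9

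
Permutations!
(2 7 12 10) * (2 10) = (2 7 12) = [0, 1, 7, 3, 4, 5, 6, 12, 8, 9, 10, 11, 2]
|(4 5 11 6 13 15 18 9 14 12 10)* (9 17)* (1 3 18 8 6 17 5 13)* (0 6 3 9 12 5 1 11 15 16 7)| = |(0 6 11 17 12 10 4 13 16 7)(1 9 14 5 15 8 3 18)| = 40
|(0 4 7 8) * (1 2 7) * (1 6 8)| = |(0 4 6 8)(1 2 7)| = 12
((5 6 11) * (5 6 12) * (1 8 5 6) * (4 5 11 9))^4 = (1 8 11)(4 9 6 12 5)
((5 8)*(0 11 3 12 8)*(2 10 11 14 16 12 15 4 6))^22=((0 14 16 12 8 5)(2 10 11 3 15 4 6))^22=(0 8 16)(2 10 11 3 15 4 6)(5 12 14)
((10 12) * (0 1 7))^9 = (10 12) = ((0 1 7)(10 12))^9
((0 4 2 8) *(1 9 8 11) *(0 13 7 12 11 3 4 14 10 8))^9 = ((0 14 10 8 13 7 12 11 1 9)(2 3 4))^9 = (0 9 1 11 12 7 13 8 10 14)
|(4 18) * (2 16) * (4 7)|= 6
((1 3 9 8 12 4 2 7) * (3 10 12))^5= ((1 10 12 4 2 7)(3 9 8))^5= (1 7 2 4 12 10)(3 8 9)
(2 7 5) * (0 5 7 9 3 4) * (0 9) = (0 5 2)(3 4 9) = [5, 1, 0, 4, 9, 2, 6, 7, 8, 3]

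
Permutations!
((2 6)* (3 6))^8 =(2 6 3)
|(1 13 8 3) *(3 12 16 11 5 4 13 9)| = 21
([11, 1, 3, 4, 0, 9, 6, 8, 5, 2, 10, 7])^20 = (0 7 5 2 4 11 8 9 3)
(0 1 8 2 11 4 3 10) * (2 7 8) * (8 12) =(0 1 2 11 4 3 10)(7 12 8) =[1, 2, 11, 10, 3, 5, 6, 12, 7, 9, 0, 4, 8]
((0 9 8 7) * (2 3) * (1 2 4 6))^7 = ((0 9 8 7)(1 2 3 4 6))^7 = (0 7 8 9)(1 3 6 2 4)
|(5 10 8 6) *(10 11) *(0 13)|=10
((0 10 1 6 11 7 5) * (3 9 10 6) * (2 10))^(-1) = ((0 6 11 7 5)(1 3 9 2 10))^(-1) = (0 5 7 11 6)(1 10 2 9 3)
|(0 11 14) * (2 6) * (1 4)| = 6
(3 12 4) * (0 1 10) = (0 1 10)(3 12 4) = [1, 10, 2, 12, 3, 5, 6, 7, 8, 9, 0, 11, 4]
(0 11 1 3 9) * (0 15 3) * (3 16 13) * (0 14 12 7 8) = (0 11 1 14 12 7 8)(3 9 15 16 13) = [11, 14, 2, 9, 4, 5, 6, 8, 0, 15, 10, 1, 7, 3, 12, 16, 13]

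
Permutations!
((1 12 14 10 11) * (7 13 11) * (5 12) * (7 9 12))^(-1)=(1 11 13 7 5)(9 10 14 12)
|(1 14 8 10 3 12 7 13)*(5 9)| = |(1 14 8 10 3 12 7 13)(5 9)| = 8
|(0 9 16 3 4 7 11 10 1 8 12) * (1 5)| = 12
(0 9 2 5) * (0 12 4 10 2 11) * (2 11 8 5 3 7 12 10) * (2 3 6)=(0 9 8 5 10 11)(2 6)(3 7 12 4)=[9, 1, 6, 7, 3, 10, 2, 12, 5, 8, 11, 0, 4]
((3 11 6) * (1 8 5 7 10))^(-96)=((1 8 5 7 10)(3 11 6))^(-96)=(11)(1 10 7 5 8)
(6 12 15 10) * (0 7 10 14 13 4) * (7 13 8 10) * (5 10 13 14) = (0 14 8 13 4)(5 10 6 12 15) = [14, 1, 2, 3, 0, 10, 12, 7, 13, 9, 6, 11, 15, 4, 8, 5]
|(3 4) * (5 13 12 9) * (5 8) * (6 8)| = |(3 4)(5 13 12 9 6 8)| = 6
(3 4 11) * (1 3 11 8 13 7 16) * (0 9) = (0 9)(1 3 4 8 13 7 16) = [9, 3, 2, 4, 8, 5, 6, 16, 13, 0, 10, 11, 12, 7, 14, 15, 1]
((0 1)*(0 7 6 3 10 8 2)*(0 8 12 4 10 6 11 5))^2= (0 7 5 1 11)(4 12 10)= ((0 1 7 11 5)(2 8)(3 6)(4 10 12))^2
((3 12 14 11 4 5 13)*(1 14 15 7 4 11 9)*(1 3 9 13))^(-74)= (1 15 13 4 3)(5 12 14 7 9)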